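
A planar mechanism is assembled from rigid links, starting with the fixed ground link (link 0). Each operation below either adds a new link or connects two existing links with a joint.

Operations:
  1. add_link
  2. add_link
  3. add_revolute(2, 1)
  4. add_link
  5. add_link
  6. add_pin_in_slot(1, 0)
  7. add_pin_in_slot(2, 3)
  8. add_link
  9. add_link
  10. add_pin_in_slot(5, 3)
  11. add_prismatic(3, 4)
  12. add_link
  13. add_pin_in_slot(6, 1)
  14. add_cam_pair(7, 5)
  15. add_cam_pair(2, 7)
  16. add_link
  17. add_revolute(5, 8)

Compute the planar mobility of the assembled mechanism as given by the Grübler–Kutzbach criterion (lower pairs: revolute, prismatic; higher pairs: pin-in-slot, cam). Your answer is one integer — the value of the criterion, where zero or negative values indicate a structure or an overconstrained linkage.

M = 12

L=1 J1=0 J2=0
add link → L=2 J1=0 J2=0
add link → L=3 J1=0 J2=0
R@2,1 dof=1 J1 → L=3 J1=1 J2=0
add link → L=4 J1=1 J2=0
add link → L=5 J1=1 J2=0
PS@1,0 dof=2 J2 → L=5 J1=1 J2=1
PS@2,3 dof=2 J2 → L=5 J1=1 J2=2
add link → L=6 J1=1 J2=2
add link → L=7 J1=1 J2=2
PS@5,3 dof=2 J2 → L=7 J1=1 J2=3
P@3,4 dof=1 J1 → L=7 J1=2 J2=3
add link → L=8 J1=2 J2=3
PS@6,1 dof=2 J2 → L=8 J1=2 J2=4
C@7,5 dof=2 J2 → L=8 J1=2 J2=5
C@2,7 dof=2 J2 → L=8 J1=2 J2=6
add link → L=9 J1=2 J2=6
R@5,8 dof=1 J1 → L=9 J1=3 J2=6
M=3(L−1)−2J1−J2=3·8−2·3−6=12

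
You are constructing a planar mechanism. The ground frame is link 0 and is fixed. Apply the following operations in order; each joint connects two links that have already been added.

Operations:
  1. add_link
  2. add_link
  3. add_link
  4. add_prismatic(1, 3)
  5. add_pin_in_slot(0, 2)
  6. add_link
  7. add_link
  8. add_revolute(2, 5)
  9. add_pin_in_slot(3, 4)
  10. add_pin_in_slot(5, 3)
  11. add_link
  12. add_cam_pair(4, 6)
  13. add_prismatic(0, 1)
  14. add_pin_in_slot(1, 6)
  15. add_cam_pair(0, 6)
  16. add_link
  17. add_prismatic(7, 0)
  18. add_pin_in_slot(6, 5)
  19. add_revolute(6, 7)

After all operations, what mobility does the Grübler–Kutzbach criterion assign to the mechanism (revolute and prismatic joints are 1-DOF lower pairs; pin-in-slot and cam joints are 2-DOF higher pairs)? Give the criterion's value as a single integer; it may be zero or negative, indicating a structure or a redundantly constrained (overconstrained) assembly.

ground; <1,0,0>
#1 <2,0,0>
#2 <3,0,0>
#3 <4,0,0>
P:1↔3 J1 <4,1,0>
PS:0↔2 J2 <4,1,1>
#4 <5,1,1>
#5 <6,1,1>
R:2↔5 J1 <6,2,1>
PS:3↔4 J2 <6,2,2>
PS:5↔3 J2 <6,2,3>
#6 <7,2,3>
C:4↔6 J2 <7,2,4>
P:0↔1 J1 <7,3,4>
PS:1↔6 J2 <7,3,5>
C:0↔6 J2 <7,3,6>
#7 <8,3,6>
P:7↔0 J1 <8,4,6>
PS:6↔5 J2 <8,4,7>
R:6↔7 J1 <8,5,7>
3×7 − 2×5 − 1×7 = 4

M = 4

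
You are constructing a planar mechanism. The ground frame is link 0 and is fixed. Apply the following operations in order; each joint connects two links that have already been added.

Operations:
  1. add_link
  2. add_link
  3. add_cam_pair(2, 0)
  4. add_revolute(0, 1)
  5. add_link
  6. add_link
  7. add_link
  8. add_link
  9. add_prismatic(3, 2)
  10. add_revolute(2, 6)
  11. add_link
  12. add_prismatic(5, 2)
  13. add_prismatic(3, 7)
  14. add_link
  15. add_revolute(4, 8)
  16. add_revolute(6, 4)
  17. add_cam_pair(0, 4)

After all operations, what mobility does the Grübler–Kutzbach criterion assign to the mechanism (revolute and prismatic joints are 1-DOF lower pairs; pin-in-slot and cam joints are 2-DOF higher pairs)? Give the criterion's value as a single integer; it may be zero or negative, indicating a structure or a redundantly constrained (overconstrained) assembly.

M = 8

L=1 J1=0 J2=0
add link → L=2 J1=0 J2=0
add link → L=3 J1=0 J2=0
C@2,0 dof=2 J2 → L=3 J1=0 J2=1
R@0,1 dof=1 J1 → L=3 J1=1 J2=1
add link → L=4 J1=1 J2=1
add link → L=5 J1=1 J2=1
add link → L=6 J1=1 J2=1
add link → L=7 J1=1 J2=1
P@3,2 dof=1 J1 → L=7 J1=2 J2=1
R@2,6 dof=1 J1 → L=7 J1=3 J2=1
add link → L=8 J1=3 J2=1
P@5,2 dof=1 J1 → L=8 J1=4 J2=1
P@3,7 dof=1 J1 → L=8 J1=5 J2=1
add link → L=9 J1=5 J2=1
R@4,8 dof=1 J1 → L=9 J1=6 J2=1
R@6,4 dof=1 J1 → L=9 J1=7 J2=1
C@0,4 dof=2 J2 → L=9 J1=7 J2=2
M=3(L−1)−2J1−J2=3·8−2·7−2=8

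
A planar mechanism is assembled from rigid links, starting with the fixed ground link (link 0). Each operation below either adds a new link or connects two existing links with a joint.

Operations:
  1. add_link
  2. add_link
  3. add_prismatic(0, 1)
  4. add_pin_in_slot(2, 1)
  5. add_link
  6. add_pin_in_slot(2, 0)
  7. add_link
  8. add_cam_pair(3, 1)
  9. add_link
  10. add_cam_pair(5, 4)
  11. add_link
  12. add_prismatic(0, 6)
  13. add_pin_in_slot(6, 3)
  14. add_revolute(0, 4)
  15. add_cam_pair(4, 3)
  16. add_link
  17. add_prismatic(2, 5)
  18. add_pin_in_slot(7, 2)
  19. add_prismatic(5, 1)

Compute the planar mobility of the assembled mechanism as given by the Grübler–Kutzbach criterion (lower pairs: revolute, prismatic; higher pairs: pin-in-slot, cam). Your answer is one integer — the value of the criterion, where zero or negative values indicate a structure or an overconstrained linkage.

M = 4

(L,J1,J2)=(1,0,0); link0 fixed
link1: (2,0,0)
link2: (3,0,0)
P 0-1 [J1]: (3,1,0)
PS 2-1 [J2]: (3,1,1)
link3: (4,1,1)
PS 2-0 [J2]: (4,1,2)
link4: (5,1,2)
C 3-1 [J2]: (5,1,3)
link5: (6,1,3)
C 5-4 [J2]: (6,1,4)
link6: (7,1,4)
P 0-6 [J1]: (7,2,4)
PS 6-3 [J2]: (7,2,5)
R 0-4 [J1]: (7,3,5)
C 4-3 [J2]: (7,3,6)
link7: (8,3,6)
P 2-5 [J1]: (8,4,6)
PS 7-2 [J2]: (8,4,7)
P 5-1 [J1]: (8,5,7)
Grübler: 3·7 − 2·5 − 7 = 4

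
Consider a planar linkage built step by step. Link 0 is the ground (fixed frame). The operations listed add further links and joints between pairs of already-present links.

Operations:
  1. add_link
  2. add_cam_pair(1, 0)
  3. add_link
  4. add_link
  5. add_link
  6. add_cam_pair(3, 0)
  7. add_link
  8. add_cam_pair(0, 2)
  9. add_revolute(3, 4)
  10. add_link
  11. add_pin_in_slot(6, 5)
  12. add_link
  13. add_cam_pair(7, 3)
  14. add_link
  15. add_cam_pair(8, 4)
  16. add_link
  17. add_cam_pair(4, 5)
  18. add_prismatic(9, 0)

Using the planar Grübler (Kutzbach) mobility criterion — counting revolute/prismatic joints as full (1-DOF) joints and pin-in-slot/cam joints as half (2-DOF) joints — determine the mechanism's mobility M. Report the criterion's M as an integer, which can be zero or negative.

M = 16

link 0 = ground. State L|J1|J2 = 1|0|0
+link1  2|0|0
C(1,0) f=2→J2  2|0|1
+link2  3|0|1
+link3  4|0|1
+link4  5|0|1
C(3,0) f=2→J2  5|0|2
+link5  6|0|2
C(0,2) f=2→J2  6|0|3
R(3,4) f=1→J1  6|1|3
+link6  7|1|3
PS(6,5) f=2→J2  7|1|4
+link7  8|1|4
C(7,3) f=2→J2  8|1|5
+link8  9|1|5
C(8,4) f=2→J2  9|1|6
+link9  10|1|6
C(4,5) f=2→J2  10|1|7
P(9,0) f=1→J1  10|2|7
M = 3(10−1)−2·2−7 = 27−4−7 = 16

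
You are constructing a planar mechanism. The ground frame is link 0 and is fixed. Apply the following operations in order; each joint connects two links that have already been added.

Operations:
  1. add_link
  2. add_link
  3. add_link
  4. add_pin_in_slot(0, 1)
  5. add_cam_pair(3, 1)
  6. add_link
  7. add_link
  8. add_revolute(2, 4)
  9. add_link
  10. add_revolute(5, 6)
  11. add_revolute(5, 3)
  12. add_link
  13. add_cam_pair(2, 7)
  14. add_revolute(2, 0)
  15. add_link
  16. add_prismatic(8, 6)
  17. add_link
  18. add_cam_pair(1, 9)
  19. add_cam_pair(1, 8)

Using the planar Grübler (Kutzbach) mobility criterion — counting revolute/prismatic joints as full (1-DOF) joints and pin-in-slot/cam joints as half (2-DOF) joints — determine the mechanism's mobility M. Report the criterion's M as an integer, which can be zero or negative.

M = 12

(L,J1,J2)=(1,0,0); link0 fixed
link1: (2,0,0)
link2: (3,0,0)
link3: (4,0,0)
PS 0-1 [J2]: (4,0,1)
C 3-1 [J2]: (4,0,2)
link4: (5,0,2)
link5: (6,0,2)
R 2-4 [J1]: (6,1,2)
link6: (7,1,2)
R 5-6 [J1]: (7,2,2)
R 5-3 [J1]: (7,3,2)
link7: (8,3,2)
C 2-7 [J2]: (8,3,3)
R 2-0 [J1]: (8,4,3)
link8: (9,4,3)
P 8-6 [J1]: (9,5,3)
link9: (10,5,3)
C 1-9 [J2]: (10,5,4)
C 1-8 [J2]: (10,5,5)
Grübler: 3·9 − 2·5 − 5 = 12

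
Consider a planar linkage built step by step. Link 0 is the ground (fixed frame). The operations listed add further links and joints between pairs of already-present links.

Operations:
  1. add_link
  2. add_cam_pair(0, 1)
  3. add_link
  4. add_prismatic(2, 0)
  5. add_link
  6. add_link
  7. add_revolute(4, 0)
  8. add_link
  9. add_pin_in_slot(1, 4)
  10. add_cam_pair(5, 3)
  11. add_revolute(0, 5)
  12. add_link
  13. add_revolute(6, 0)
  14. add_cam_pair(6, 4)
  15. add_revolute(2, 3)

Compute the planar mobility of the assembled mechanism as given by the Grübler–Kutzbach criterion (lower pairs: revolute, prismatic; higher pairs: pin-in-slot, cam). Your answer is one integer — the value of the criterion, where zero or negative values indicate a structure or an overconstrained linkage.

M = 4

link 0 = ground. State L|J1|J2 = 1|0|0
+link1  2|0|0
C(0,1) f=2→J2  2|0|1
+link2  3|0|1
P(2,0) f=1→J1  3|1|1
+link3  4|1|1
+link4  5|1|1
R(4,0) f=1→J1  5|2|1
+link5  6|2|1
PS(1,4) f=2→J2  6|2|2
C(5,3) f=2→J2  6|2|3
R(0,5) f=1→J1  6|3|3
+link6  7|3|3
R(6,0) f=1→J1  7|4|3
C(6,4) f=2→J2  7|4|4
R(2,3) f=1→J1  7|5|4
M = 3(7−1)−2·5−4 = 18−10−4 = 4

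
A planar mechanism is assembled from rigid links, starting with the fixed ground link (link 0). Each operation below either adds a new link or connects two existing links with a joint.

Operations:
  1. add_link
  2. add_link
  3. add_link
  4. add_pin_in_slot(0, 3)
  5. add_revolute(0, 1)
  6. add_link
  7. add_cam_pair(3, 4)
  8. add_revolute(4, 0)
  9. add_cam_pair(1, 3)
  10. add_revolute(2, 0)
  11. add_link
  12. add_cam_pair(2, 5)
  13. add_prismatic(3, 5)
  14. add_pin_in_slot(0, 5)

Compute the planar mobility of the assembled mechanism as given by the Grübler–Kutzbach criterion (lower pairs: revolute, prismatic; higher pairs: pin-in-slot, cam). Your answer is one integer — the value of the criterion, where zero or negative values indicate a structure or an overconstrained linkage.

M = 2

ground; <1,0,0>
#1 <2,0,0>
#2 <3,0,0>
#3 <4,0,0>
PS:0↔3 J2 <4,0,1>
R:0↔1 J1 <4,1,1>
#4 <5,1,1>
C:3↔4 J2 <5,1,2>
R:4↔0 J1 <5,2,2>
C:1↔3 J2 <5,2,3>
R:2↔0 J1 <5,3,3>
#5 <6,3,3>
C:2↔5 J2 <6,3,4>
P:3↔5 J1 <6,4,4>
PS:0↔5 J2 <6,4,5>
3×5 − 2×4 − 1×5 = 2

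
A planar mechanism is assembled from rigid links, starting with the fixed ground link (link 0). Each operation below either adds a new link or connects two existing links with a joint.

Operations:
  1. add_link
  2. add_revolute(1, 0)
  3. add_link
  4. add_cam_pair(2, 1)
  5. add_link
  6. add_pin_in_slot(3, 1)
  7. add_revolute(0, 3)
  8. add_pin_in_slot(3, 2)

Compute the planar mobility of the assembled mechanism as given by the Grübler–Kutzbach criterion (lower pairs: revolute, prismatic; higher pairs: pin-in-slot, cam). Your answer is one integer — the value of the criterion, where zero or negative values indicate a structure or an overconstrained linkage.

M = 2

(L,J1,J2)=(1,0,0); link0 fixed
link1: (2,0,0)
R 1-0 [J1]: (2,1,0)
link2: (3,1,0)
C 2-1 [J2]: (3,1,1)
link3: (4,1,1)
PS 3-1 [J2]: (4,1,2)
R 0-3 [J1]: (4,2,2)
PS 3-2 [J2]: (4,2,3)
Grübler: 3·3 − 2·2 − 3 = 2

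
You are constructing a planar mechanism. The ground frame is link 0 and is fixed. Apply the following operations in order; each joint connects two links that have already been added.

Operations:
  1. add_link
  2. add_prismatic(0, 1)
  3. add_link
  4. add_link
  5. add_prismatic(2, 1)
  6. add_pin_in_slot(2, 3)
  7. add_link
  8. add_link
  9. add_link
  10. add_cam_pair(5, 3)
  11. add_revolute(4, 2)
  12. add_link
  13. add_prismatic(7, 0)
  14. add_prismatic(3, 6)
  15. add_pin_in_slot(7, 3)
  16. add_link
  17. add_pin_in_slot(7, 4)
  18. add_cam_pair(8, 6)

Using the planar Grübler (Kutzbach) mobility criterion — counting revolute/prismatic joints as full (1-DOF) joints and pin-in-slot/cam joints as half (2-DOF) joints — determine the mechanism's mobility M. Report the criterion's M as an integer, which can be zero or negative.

M = 9

[1;0;0] (link 0 is ground)
L+ [2;0;0]
P(0,1)∈J1 [2;1;0]
L+ [3;1;0]
L+ [4;1;0]
P(2,1)∈J1 [4;2;0]
PS(2,3)∈J2 [4;2;1]
L+ [5;2;1]
L+ [6;2;1]
L+ [7;2;1]
C(5,3)∈J2 [7;2;2]
R(4,2)∈J1 [7;3;2]
L+ [8;3;2]
P(7,0)∈J1 [8;4;2]
P(3,6)∈J1 [8;5;2]
PS(7,3)∈J2 [8;5;3]
L+ [9;5;3]
PS(7,4)∈J2 [9;5;4]
C(8,6)∈J2 [9;5;5]
mobility = 24 − 10 − 5 = 9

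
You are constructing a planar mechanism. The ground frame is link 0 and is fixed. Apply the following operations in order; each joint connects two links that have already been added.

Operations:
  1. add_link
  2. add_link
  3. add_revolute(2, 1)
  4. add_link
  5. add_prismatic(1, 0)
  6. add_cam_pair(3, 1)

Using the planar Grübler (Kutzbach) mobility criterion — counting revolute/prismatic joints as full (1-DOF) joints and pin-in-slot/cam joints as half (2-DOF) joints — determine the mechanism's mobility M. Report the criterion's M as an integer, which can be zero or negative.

L=1 J1=0 J2=0
add link → L=2 J1=0 J2=0
add link → L=3 J1=0 J2=0
R@2,1 dof=1 J1 → L=3 J1=1 J2=0
add link → L=4 J1=1 J2=0
P@1,0 dof=1 J1 → L=4 J1=2 J2=0
C@3,1 dof=2 J2 → L=4 J1=2 J2=1
M=3(L−1)−2J1−J2=3·3−2·2−1=4

M = 4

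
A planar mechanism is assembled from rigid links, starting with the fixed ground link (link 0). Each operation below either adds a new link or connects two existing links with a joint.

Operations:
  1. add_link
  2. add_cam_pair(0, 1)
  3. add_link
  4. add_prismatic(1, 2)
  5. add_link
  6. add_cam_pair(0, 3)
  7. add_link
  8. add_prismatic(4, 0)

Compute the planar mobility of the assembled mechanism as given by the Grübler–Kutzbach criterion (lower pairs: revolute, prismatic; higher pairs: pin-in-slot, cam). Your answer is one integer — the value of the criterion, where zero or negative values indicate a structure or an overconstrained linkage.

M = 6

link 0 = ground. State L|J1|J2 = 1|0|0
+link1  2|0|0
C(0,1) f=2→J2  2|0|1
+link2  3|0|1
P(1,2) f=1→J1  3|1|1
+link3  4|1|1
C(0,3) f=2→J2  4|1|2
+link4  5|1|2
P(4,0) f=1→J1  5|2|2
M = 3(5−1)−2·2−2 = 12−4−2 = 6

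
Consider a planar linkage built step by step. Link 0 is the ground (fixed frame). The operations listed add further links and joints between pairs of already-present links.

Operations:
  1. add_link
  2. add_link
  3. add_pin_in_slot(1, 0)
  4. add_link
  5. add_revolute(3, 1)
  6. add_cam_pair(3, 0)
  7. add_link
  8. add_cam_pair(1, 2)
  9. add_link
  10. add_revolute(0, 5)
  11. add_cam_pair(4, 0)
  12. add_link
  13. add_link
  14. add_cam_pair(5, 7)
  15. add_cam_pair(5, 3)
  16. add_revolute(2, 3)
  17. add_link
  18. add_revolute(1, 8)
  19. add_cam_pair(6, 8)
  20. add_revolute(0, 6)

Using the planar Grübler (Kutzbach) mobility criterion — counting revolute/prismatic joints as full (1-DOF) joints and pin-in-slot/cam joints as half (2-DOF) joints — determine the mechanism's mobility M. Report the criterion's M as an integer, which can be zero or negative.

M = 7

[1;0;0] (link 0 is ground)
L+ [2;0;0]
L+ [3;0;0]
PS(1,0)∈J2 [3;0;1]
L+ [4;0;1]
R(3,1)∈J1 [4;1;1]
C(3,0)∈J2 [4;1;2]
L+ [5;1;2]
C(1,2)∈J2 [5;1;3]
L+ [6;1;3]
R(0,5)∈J1 [6;2;3]
C(4,0)∈J2 [6;2;4]
L+ [7;2;4]
L+ [8;2;4]
C(5,7)∈J2 [8;2;5]
C(5,3)∈J2 [8;2;6]
R(2,3)∈J1 [8;3;6]
L+ [9;3;6]
R(1,8)∈J1 [9;4;6]
C(6,8)∈J2 [9;4;7]
R(0,6)∈J1 [9;5;7]
mobility = 24 − 10 − 7 = 7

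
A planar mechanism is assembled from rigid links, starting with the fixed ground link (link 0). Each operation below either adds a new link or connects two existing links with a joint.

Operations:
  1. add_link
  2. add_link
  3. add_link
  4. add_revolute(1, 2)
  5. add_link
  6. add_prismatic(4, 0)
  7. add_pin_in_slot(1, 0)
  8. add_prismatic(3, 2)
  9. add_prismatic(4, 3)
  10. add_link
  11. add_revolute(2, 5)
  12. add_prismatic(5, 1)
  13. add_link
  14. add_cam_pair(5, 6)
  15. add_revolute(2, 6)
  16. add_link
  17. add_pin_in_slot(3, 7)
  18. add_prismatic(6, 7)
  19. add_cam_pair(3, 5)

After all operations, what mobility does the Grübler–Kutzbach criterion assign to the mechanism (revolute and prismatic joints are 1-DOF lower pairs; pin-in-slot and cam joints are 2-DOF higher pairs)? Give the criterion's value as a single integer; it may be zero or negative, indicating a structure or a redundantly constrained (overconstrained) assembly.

M = 1

link 0 = ground. State L|J1|J2 = 1|0|0
+link1  2|0|0
+link2  3|0|0
+link3  4|0|0
R(1,2) f=1→J1  4|1|0
+link4  5|1|0
P(4,0) f=1→J1  5|2|0
PS(1,0) f=2→J2  5|2|1
P(3,2) f=1→J1  5|3|1
P(4,3) f=1→J1  5|4|1
+link5  6|4|1
R(2,5) f=1→J1  6|5|1
P(5,1) f=1→J1  6|6|1
+link6  7|6|1
C(5,6) f=2→J2  7|6|2
R(2,6) f=1→J1  7|7|2
+link7  8|7|2
PS(3,7) f=2→J2  8|7|3
P(6,7) f=1→J1  8|8|3
C(3,5) f=2→J2  8|8|4
M = 3(8−1)−2·8−4 = 21−16−4 = 1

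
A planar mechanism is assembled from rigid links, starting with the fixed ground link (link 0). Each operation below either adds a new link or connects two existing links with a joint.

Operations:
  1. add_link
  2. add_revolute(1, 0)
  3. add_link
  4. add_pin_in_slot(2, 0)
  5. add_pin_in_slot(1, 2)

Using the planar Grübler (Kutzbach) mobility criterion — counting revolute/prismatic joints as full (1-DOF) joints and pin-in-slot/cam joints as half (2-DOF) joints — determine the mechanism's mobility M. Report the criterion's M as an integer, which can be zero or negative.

M = 2

link 0 = ground. State L|J1|J2 = 1|0|0
+link1  2|0|0
R(1,0) f=1→J1  2|1|0
+link2  3|1|0
PS(2,0) f=2→J2  3|1|1
PS(1,2) f=2→J2  3|1|2
M = 3(3−1)−2·1−2 = 6−2−2 = 2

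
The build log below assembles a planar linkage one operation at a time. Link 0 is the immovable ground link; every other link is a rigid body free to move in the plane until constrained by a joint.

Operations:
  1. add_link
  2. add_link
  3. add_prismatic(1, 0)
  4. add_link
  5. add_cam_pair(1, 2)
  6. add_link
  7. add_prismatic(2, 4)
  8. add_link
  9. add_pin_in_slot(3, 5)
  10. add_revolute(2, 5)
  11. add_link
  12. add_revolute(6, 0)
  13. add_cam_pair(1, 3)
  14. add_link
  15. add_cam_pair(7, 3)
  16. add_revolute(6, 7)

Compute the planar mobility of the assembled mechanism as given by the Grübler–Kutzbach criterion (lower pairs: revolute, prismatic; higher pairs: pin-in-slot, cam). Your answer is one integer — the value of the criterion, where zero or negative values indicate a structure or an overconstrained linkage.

M = 7

L=1 J1=0 J2=0
add link → L=2 J1=0 J2=0
add link → L=3 J1=0 J2=0
P@1,0 dof=1 J1 → L=3 J1=1 J2=0
add link → L=4 J1=1 J2=0
C@1,2 dof=2 J2 → L=4 J1=1 J2=1
add link → L=5 J1=1 J2=1
P@2,4 dof=1 J1 → L=5 J1=2 J2=1
add link → L=6 J1=2 J2=1
PS@3,5 dof=2 J2 → L=6 J1=2 J2=2
R@2,5 dof=1 J1 → L=6 J1=3 J2=2
add link → L=7 J1=3 J2=2
R@6,0 dof=1 J1 → L=7 J1=4 J2=2
C@1,3 dof=2 J2 → L=7 J1=4 J2=3
add link → L=8 J1=4 J2=3
C@7,3 dof=2 J2 → L=8 J1=4 J2=4
R@6,7 dof=1 J1 → L=8 J1=5 J2=4
M=3(L−1)−2J1−J2=3·7−2·5−4=7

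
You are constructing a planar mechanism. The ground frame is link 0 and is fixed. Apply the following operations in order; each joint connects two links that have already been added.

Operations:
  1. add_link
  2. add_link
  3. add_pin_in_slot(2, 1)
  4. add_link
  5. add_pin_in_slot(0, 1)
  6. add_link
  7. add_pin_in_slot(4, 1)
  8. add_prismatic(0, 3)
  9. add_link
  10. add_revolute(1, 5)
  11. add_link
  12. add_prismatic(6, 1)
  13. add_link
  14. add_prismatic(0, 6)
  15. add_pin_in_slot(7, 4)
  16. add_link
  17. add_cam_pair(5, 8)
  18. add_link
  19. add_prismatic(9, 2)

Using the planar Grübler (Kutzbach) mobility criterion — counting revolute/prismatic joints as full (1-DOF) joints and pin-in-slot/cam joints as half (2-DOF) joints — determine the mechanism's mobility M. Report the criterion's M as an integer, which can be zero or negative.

M = 12

[1;0;0] (link 0 is ground)
L+ [2;0;0]
L+ [3;0;0]
PS(2,1)∈J2 [3;0;1]
L+ [4;0;1]
PS(0,1)∈J2 [4;0;2]
L+ [5;0;2]
PS(4,1)∈J2 [5;0;3]
P(0,3)∈J1 [5;1;3]
L+ [6;1;3]
R(1,5)∈J1 [6;2;3]
L+ [7;2;3]
P(6,1)∈J1 [7;3;3]
L+ [8;3;3]
P(0,6)∈J1 [8;4;3]
PS(7,4)∈J2 [8;4;4]
L+ [9;4;4]
C(5,8)∈J2 [9;4;5]
L+ [10;4;5]
P(9,2)∈J1 [10;5;5]
mobility = 27 − 10 − 5 = 12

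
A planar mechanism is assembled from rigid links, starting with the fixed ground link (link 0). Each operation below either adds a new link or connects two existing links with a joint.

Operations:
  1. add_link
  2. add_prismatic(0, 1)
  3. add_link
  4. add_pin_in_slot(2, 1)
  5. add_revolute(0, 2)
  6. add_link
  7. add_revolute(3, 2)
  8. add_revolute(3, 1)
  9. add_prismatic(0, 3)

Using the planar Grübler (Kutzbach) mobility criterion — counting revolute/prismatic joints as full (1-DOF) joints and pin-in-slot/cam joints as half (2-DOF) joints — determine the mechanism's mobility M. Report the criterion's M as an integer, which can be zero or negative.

(L,J1,J2)=(1,0,0); link0 fixed
link1: (2,0,0)
P 0-1 [J1]: (2,1,0)
link2: (3,1,0)
PS 2-1 [J2]: (3,1,1)
R 0-2 [J1]: (3,2,1)
link3: (4,2,1)
R 3-2 [J1]: (4,3,1)
R 3-1 [J1]: (4,4,1)
P 0-3 [J1]: (4,5,1)
Grübler: 3·3 − 2·5 − 1 = -2

M = -2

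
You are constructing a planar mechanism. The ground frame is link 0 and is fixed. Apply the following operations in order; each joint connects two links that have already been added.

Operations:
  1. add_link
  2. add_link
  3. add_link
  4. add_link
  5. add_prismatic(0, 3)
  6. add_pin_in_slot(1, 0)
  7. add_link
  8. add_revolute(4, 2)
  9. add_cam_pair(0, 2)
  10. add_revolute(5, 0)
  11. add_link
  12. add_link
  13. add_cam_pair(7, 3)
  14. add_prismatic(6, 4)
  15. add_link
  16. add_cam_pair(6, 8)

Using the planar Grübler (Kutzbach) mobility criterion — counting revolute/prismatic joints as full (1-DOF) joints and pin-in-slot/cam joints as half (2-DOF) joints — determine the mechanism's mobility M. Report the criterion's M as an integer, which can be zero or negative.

ground; <1,0,0>
#1 <2,0,0>
#2 <3,0,0>
#3 <4,0,0>
#4 <5,0,0>
P:0↔3 J1 <5,1,0>
PS:1↔0 J2 <5,1,1>
#5 <6,1,1>
R:4↔2 J1 <6,2,1>
C:0↔2 J2 <6,2,2>
R:5↔0 J1 <6,3,2>
#6 <7,3,2>
#7 <8,3,2>
C:7↔3 J2 <8,3,3>
P:6↔4 J1 <8,4,3>
#8 <9,4,3>
C:6↔8 J2 <9,4,4>
3×8 − 2×4 − 1×4 = 12

M = 12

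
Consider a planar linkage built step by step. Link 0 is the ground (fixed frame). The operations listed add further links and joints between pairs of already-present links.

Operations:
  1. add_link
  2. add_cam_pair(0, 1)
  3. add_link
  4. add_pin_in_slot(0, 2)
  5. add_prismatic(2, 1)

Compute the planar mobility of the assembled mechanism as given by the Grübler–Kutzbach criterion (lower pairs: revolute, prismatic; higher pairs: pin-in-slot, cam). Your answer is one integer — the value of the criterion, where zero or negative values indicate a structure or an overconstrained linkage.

link 0 = ground. State L|J1|J2 = 1|0|0
+link1  2|0|0
C(0,1) f=2→J2  2|0|1
+link2  3|0|1
PS(0,2) f=2→J2  3|0|2
P(2,1) f=1→J1  3|1|2
M = 3(3−1)−2·1−2 = 6−2−2 = 2

M = 2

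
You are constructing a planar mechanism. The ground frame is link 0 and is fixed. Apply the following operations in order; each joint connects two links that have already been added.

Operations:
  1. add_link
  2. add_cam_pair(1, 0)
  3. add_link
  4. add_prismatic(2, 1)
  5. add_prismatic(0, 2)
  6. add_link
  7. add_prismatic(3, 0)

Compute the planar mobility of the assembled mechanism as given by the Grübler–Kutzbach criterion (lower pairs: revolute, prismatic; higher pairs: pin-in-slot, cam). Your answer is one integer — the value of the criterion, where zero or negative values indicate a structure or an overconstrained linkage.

M = 2

(L,J1,J2)=(1,0,0); link0 fixed
link1: (2,0,0)
C 1-0 [J2]: (2,0,1)
link2: (3,0,1)
P 2-1 [J1]: (3,1,1)
P 0-2 [J1]: (3,2,1)
link3: (4,2,1)
P 3-0 [J1]: (4,3,1)
Grübler: 3·3 − 2·3 − 1 = 2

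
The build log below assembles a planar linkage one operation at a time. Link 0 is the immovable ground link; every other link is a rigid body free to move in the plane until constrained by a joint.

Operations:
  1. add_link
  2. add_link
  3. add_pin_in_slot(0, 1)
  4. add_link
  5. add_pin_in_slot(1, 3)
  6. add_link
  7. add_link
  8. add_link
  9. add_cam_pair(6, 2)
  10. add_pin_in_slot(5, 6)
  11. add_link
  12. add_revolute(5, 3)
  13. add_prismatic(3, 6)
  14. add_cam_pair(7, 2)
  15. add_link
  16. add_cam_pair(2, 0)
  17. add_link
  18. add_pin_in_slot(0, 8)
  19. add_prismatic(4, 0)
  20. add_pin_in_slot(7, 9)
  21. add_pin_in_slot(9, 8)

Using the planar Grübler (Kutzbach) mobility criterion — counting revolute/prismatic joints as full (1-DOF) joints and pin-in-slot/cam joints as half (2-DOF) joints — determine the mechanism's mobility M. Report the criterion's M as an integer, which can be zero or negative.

M = 12

link 0 = ground. State L|J1|J2 = 1|0|0
+link1  2|0|0
+link2  3|0|0
PS(0,1) f=2→J2  3|0|1
+link3  4|0|1
PS(1,3) f=2→J2  4|0|2
+link4  5|0|2
+link5  6|0|2
+link6  7|0|2
C(6,2) f=2→J2  7|0|3
PS(5,6) f=2→J2  7|0|4
+link7  8|0|4
R(5,3) f=1→J1  8|1|4
P(3,6) f=1→J1  8|2|4
C(7,2) f=2→J2  8|2|5
+link8  9|2|5
C(2,0) f=2→J2  9|2|6
+link9  10|2|6
PS(0,8) f=2→J2  10|2|7
P(4,0) f=1→J1  10|3|7
PS(7,9) f=2→J2  10|3|8
PS(9,8) f=2→J2  10|3|9
M = 3(10−1)−2·3−9 = 27−6−9 = 12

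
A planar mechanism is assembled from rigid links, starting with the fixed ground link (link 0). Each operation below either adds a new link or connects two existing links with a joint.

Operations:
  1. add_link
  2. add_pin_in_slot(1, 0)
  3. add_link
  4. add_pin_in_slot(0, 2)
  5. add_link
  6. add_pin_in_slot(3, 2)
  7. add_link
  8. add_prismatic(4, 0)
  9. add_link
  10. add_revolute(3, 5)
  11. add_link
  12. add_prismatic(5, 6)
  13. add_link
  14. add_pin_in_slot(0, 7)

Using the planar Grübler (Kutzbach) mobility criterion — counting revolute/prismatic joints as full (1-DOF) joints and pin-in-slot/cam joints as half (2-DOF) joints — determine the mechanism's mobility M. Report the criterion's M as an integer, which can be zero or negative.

M = 11

link 0 = ground. State L|J1|J2 = 1|0|0
+link1  2|0|0
PS(1,0) f=2→J2  2|0|1
+link2  3|0|1
PS(0,2) f=2→J2  3|0|2
+link3  4|0|2
PS(3,2) f=2→J2  4|0|3
+link4  5|0|3
P(4,0) f=1→J1  5|1|3
+link5  6|1|3
R(3,5) f=1→J1  6|2|3
+link6  7|2|3
P(5,6) f=1→J1  7|3|3
+link7  8|3|3
PS(0,7) f=2→J2  8|3|4
M = 3(8−1)−2·3−4 = 21−6−4 = 11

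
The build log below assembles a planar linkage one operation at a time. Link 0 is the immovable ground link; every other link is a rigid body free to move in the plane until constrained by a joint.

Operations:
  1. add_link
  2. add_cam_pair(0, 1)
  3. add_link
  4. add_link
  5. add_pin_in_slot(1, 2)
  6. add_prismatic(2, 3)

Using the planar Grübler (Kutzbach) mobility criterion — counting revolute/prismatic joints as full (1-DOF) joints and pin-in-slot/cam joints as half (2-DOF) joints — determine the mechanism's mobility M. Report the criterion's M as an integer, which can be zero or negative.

M = 5

(L,J1,J2)=(1,0,0); link0 fixed
link1: (2,0,0)
C 0-1 [J2]: (2,0,1)
link2: (3,0,1)
link3: (4,0,1)
PS 1-2 [J2]: (4,0,2)
P 2-3 [J1]: (4,1,2)
Grübler: 3·3 − 2·1 − 2 = 5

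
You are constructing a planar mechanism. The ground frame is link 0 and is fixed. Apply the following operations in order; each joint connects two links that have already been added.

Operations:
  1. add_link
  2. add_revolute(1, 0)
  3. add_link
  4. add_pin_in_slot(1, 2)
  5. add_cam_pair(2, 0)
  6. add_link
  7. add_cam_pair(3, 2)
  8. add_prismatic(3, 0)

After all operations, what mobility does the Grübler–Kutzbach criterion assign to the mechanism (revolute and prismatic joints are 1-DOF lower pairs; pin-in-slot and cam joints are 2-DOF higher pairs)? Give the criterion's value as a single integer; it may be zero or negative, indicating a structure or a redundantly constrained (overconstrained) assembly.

(L,J1,J2)=(1,0,0); link0 fixed
link1: (2,0,0)
R 1-0 [J1]: (2,1,0)
link2: (3,1,0)
PS 1-2 [J2]: (3,1,1)
C 2-0 [J2]: (3,1,2)
link3: (4,1,2)
C 3-2 [J2]: (4,1,3)
P 3-0 [J1]: (4,2,3)
Grübler: 3·3 − 2·2 − 3 = 2

M = 2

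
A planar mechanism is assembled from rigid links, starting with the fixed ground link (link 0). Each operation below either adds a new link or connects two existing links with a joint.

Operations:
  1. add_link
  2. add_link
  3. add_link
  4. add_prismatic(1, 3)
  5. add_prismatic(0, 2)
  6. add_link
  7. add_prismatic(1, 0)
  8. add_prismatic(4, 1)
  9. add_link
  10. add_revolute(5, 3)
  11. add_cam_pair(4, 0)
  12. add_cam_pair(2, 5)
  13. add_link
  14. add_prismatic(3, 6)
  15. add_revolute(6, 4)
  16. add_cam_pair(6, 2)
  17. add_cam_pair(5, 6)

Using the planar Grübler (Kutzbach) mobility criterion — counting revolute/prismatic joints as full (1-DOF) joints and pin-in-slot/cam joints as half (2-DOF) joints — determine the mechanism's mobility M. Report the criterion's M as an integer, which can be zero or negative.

M = 0

link 0 = ground. State L|J1|J2 = 1|0|0
+link1  2|0|0
+link2  3|0|0
+link3  4|0|0
P(1,3) f=1→J1  4|1|0
P(0,2) f=1→J1  4|2|0
+link4  5|2|0
P(1,0) f=1→J1  5|3|0
P(4,1) f=1→J1  5|4|0
+link5  6|4|0
R(5,3) f=1→J1  6|5|0
C(4,0) f=2→J2  6|5|1
C(2,5) f=2→J2  6|5|2
+link6  7|5|2
P(3,6) f=1→J1  7|6|2
R(6,4) f=1→J1  7|7|2
C(6,2) f=2→J2  7|7|3
C(5,6) f=2→J2  7|7|4
M = 3(7−1)−2·7−4 = 18−14−4 = 0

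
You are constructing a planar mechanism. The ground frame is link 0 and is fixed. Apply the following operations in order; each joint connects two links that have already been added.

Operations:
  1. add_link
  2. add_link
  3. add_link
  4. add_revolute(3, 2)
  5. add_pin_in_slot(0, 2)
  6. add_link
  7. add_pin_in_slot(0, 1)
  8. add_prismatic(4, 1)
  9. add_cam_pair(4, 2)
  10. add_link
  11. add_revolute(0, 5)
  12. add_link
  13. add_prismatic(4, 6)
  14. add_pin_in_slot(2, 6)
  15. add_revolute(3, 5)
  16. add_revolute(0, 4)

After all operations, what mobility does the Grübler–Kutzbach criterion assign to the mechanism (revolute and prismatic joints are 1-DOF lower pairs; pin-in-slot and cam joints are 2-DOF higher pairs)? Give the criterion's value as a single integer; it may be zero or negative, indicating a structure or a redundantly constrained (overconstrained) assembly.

L=1 J1=0 J2=0
add link → L=2 J1=0 J2=0
add link → L=3 J1=0 J2=0
add link → L=4 J1=0 J2=0
R@3,2 dof=1 J1 → L=4 J1=1 J2=0
PS@0,2 dof=2 J2 → L=4 J1=1 J2=1
add link → L=5 J1=1 J2=1
PS@0,1 dof=2 J2 → L=5 J1=1 J2=2
P@4,1 dof=1 J1 → L=5 J1=2 J2=2
C@4,2 dof=2 J2 → L=5 J1=2 J2=3
add link → L=6 J1=2 J2=3
R@0,5 dof=1 J1 → L=6 J1=3 J2=3
add link → L=7 J1=3 J2=3
P@4,6 dof=1 J1 → L=7 J1=4 J2=3
PS@2,6 dof=2 J2 → L=7 J1=4 J2=4
R@3,5 dof=1 J1 → L=7 J1=5 J2=4
R@0,4 dof=1 J1 → L=7 J1=6 J2=4
M=3(L−1)−2J1−J2=3·6−2·6−4=2

M = 2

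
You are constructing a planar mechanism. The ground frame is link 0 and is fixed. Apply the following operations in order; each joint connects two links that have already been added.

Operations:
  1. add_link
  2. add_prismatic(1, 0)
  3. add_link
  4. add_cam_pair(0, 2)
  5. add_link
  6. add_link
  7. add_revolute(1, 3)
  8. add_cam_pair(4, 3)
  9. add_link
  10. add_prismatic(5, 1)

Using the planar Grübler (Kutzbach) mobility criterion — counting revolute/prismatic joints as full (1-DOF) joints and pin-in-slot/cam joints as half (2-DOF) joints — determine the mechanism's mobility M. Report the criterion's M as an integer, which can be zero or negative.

M = 7

ground; <1,0,0>
#1 <2,0,0>
P:1↔0 J1 <2,1,0>
#2 <3,1,0>
C:0↔2 J2 <3,1,1>
#3 <4,1,1>
#4 <5,1,1>
R:1↔3 J1 <5,2,1>
C:4↔3 J2 <5,2,2>
#5 <6,2,2>
P:5↔1 J1 <6,3,2>
3×5 − 2×3 − 1×2 = 7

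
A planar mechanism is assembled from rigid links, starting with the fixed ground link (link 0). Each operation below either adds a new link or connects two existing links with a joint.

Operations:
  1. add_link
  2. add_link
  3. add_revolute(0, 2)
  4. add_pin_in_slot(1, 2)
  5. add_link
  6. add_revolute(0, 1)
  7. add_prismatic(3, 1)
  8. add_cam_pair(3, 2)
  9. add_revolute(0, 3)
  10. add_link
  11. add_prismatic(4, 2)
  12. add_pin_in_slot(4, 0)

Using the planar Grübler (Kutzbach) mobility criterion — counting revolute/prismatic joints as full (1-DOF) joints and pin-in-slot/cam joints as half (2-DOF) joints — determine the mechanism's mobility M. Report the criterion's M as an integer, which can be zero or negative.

[1;0;0] (link 0 is ground)
L+ [2;0;0]
L+ [3;0;0]
R(0,2)∈J1 [3;1;0]
PS(1,2)∈J2 [3;1;1]
L+ [4;1;1]
R(0,1)∈J1 [4;2;1]
P(3,1)∈J1 [4;3;1]
C(3,2)∈J2 [4;3;2]
R(0,3)∈J1 [4;4;2]
L+ [5;4;2]
P(4,2)∈J1 [5;5;2]
PS(4,0)∈J2 [5;5;3]
mobility = 12 − 10 − 3 = -1

M = -1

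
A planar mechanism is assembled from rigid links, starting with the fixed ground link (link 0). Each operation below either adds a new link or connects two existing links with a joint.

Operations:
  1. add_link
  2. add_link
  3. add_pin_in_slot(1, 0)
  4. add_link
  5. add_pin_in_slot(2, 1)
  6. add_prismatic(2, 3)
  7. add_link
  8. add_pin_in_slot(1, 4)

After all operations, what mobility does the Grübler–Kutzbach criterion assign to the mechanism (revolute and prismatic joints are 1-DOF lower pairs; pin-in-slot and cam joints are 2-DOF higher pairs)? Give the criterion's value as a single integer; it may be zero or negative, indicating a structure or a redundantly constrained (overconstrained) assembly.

M = 7

ground; <1,0,0>
#1 <2,0,0>
#2 <3,0,0>
PS:1↔0 J2 <3,0,1>
#3 <4,0,1>
PS:2↔1 J2 <4,0,2>
P:2↔3 J1 <4,1,2>
#4 <5,1,2>
PS:1↔4 J2 <5,1,3>
3×4 − 2×1 − 1×3 = 7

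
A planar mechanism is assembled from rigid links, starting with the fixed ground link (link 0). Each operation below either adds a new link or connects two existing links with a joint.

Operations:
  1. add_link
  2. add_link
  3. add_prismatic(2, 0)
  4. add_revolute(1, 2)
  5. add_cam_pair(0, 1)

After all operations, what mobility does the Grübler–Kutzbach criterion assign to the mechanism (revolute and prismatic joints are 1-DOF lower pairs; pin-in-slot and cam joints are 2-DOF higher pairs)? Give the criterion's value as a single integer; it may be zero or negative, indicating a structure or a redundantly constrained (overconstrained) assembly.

M = 1

link 0 = ground. State L|J1|J2 = 1|0|0
+link1  2|0|0
+link2  3|0|0
P(2,0) f=1→J1  3|1|0
R(1,2) f=1→J1  3|2|0
C(0,1) f=2→J2  3|2|1
M = 3(3−1)−2·2−1 = 6−4−1 = 1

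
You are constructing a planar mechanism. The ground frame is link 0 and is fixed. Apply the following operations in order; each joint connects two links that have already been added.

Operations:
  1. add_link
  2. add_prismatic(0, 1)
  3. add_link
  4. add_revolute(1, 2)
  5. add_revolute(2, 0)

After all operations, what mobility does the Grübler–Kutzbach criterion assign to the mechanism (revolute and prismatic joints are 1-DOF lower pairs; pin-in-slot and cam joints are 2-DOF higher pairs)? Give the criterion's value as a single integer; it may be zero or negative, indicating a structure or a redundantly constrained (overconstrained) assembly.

M = 0

link 0 = ground. State L|J1|J2 = 1|0|0
+link1  2|0|0
P(0,1) f=1→J1  2|1|0
+link2  3|1|0
R(1,2) f=1→J1  3|2|0
R(2,0) f=1→J1  3|3|0
M = 3(3−1)−2·3−0 = 6−6−0 = 0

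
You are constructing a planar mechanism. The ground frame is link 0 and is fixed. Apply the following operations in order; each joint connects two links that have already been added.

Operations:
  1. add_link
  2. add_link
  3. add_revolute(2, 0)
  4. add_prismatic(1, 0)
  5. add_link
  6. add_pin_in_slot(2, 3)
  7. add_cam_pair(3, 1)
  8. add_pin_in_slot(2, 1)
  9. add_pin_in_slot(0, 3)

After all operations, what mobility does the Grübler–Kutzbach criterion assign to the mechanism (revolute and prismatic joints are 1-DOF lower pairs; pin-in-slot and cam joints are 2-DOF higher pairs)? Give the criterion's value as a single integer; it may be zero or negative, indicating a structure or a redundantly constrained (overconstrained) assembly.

link 0 = ground. State L|J1|J2 = 1|0|0
+link1  2|0|0
+link2  3|0|0
R(2,0) f=1→J1  3|1|0
P(1,0) f=1→J1  3|2|0
+link3  4|2|0
PS(2,3) f=2→J2  4|2|1
C(3,1) f=2→J2  4|2|2
PS(2,1) f=2→J2  4|2|3
PS(0,3) f=2→J2  4|2|4
M = 3(4−1)−2·2−4 = 9−4−4 = 1

M = 1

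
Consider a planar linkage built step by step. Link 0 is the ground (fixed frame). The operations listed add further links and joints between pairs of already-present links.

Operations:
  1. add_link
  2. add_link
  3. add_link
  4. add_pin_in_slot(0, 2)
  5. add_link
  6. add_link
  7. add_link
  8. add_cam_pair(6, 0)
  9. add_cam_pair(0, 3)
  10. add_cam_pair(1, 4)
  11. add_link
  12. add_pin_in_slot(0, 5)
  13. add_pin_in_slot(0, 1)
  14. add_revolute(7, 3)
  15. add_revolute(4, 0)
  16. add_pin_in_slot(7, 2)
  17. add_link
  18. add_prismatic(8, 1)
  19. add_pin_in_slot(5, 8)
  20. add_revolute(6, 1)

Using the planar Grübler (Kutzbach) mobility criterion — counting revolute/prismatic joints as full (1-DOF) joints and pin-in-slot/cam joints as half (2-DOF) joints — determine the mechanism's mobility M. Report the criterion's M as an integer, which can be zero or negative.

M = 8

ground; <1,0,0>
#1 <2,0,0>
#2 <3,0,0>
#3 <4,0,0>
PS:0↔2 J2 <4,0,1>
#4 <5,0,1>
#5 <6,0,1>
#6 <7,0,1>
C:6↔0 J2 <7,0,2>
C:0↔3 J2 <7,0,3>
C:1↔4 J2 <7,0,4>
#7 <8,0,4>
PS:0↔5 J2 <8,0,5>
PS:0↔1 J2 <8,0,6>
R:7↔3 J1 <8,1,6>
R:4↔0 J1 <8,2,6>
PS:7↔2 J2 <8,2,7>
#8 <9,2,7>
P:8↔1 J1 <9,3,7>
PS:5↔8 J2 <9,3,8>
R:6↔1 J1 <9,4,8>
3×8 − 2×4 − 1×8 = 8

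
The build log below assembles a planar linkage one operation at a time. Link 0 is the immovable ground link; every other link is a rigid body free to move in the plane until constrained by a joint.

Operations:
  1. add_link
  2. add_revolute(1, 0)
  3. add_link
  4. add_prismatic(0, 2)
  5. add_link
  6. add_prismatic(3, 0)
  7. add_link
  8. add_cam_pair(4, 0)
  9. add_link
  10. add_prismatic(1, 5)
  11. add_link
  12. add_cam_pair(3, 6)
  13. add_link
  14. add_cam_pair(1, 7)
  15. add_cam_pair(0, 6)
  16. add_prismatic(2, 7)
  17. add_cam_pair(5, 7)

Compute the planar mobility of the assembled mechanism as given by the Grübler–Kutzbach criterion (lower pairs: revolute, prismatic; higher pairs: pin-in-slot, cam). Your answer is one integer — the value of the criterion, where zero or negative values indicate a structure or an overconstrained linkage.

[1;0;0] (link 0 is ground)
L+ [2;0;0]
R(1,0)∈J1 [2;1;0]
L+ [3;1;0]
P(0,2)∈J1 [3;2;0]
L+ [4;2;0]
P(3,0)∈J1 [4;3;0]
L+ [5;3;0]
C(4,0)∈J2 [5;3;1]
L+ [6;3;1]
P(1,5)∈J1 [6;4;1]
L+ [7;4;1]
C(3,6)∈J2 [7;4;2]
L+ [8;4;2]
C(1,7)∈J2 [8;4;3]
C(0,6)∈J2 [8;4;4]
P(2,7)∈J1 [8;5;4]
C(5,7)∈J2 [8;5;5]
mobility = 21 − 10 − 5 = 6

M = 6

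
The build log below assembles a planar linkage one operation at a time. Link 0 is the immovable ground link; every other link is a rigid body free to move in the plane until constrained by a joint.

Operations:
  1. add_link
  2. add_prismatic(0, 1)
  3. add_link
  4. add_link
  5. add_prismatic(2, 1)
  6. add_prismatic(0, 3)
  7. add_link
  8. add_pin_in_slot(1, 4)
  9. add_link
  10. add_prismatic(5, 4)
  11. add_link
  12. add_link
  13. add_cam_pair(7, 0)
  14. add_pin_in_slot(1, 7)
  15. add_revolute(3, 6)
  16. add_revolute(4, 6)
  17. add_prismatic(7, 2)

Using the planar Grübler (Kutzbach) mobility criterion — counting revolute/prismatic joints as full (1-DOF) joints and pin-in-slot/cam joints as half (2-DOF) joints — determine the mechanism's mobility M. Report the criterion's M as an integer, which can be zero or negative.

[1;0;0] (link 0 is ground)
L+ [2;0;0]
P(0,1)∈J1 [2;1;0]
L+ [3;1;0]
L+ [4;1;0]
P(2,1)∈J1 [4;2;0]
P(0,3)∈J1 [4;3;0]
L+ [5;3;0]
PS(1,4)∈J2 [5;3;1]
L+ [6;3;1]
P(5,4)∈J1 [6;4;1]
L+ [7;4;1]
L+ [8;4;1]
C(7,0)∈J2 [8;4;2]
PS(1,7)∈J2 [8;4;3]
R(3,6)∈J1 [8;5;3]
R(4,6)∈J1 [8;6;3]
P(7,2)∈J1 [8;7;3]
mobility = 21 − 14 − 3 = 4

M = 4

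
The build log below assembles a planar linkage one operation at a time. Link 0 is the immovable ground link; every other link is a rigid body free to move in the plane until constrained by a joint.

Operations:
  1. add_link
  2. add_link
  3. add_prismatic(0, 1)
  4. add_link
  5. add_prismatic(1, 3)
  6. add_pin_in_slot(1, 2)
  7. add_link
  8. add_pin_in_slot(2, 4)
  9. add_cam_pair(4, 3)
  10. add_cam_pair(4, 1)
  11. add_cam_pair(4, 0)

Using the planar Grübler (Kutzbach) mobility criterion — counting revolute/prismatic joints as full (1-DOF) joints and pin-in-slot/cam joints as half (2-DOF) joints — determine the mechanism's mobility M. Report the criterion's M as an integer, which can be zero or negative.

M = 3

link 0 = ground. State L|J1|J2 = 1|0|0
+link1  2|0|0
+link2  3|0|0
P(0,1) f=1→J1  3|1|0
+link3  4|1|0
P(1,3) f=1→J1  4|2|0
PS(1,2) f=2→J2  4|2|1
+link4  5|2|1
PS(2,4) f=2→J2  5|2|2
C(4,3) f=2→J2  5|2|3
C(4,1) f=2→J2  5|2|4
C(4,0) f=2→J2  5|2|5
M = 3(5−1)−2·2−5 = 12−4−5 = 3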